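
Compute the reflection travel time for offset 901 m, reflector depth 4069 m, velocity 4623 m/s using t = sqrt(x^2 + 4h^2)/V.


x^2 + 4h^2 = 901^2 + 4*4069^2 = 811801 + 66227044 = 67038845
sqrt(67038845) = 8187.7253
t = 8187.7253 / 4623 = 1.7711 s

1.7711


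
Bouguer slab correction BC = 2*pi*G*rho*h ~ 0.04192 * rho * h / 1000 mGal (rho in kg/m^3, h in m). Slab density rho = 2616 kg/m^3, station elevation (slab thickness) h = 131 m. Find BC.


BC = 0.04192 * rho * h / 1000
= 0.04192 * 2616 * 131 / 1000
= 14.3658 mGal

14.3658


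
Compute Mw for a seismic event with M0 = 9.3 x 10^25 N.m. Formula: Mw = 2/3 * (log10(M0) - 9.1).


log10(M0) = log10(9.3 x 10^25) = 25.9685
Mw = 2/3 * (25.9685 - 9.1)
= 2/3 * 16.8685
= 11.25

11.25


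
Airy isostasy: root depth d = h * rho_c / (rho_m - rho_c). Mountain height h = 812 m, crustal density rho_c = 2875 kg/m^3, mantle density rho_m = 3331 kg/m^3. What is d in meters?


rho_m - rho_c = 3331 - 2875 = 456
d = 812 * 2875 / 456
= 2334500 / 456
= 5119.52 m

5119.52


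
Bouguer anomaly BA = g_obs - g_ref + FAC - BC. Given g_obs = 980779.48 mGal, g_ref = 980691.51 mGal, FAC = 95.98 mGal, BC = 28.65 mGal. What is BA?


BA = g_obs - g_ref + FAC - BC
= 980779.48 - 980691.51 + 95.98 - 28.65
= 155.3 mGal

155.3


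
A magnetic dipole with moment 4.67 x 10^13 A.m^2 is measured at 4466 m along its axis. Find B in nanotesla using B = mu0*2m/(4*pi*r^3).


m = 4.67 x 10^13 = 46700000000000 A.m^2
2m = 93400000000000 A.m^2
r^3 = 4466^3 = 89075066696
B = (4pi*10^-7) * 93400000000000 / (4*pi * 89075066696) * 1e9
= 117369901.538115 / 1119350300600.7 * 1e9
= 104855.3804 nT

104855.3804


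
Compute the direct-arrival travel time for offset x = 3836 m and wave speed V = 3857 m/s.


t = x / V
= 3836 / 3857
= 0.9946 s

0.9946


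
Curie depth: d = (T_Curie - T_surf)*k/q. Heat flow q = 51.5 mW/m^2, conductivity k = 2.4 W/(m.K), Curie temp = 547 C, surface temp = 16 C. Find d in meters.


T_Curie - T_surf = 547 - 16 = 531 C
Convert q to W/m^2: 51.5 mW/m^2 = 0.0515 W/m^2
d = 531 * 2.4 / 0.0515 = 24745.63 m

24745.63


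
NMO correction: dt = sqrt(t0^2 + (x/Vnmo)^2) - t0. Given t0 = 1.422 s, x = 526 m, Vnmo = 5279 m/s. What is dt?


x/Vnmo = 526/5279 = 0.09964
(x/Vnmo)^2 = 0.009928
t0^2 = 2.022084
sqrt(2.022084 + 0.009928) = 1.425487
dt = 1.425487 - 1.422 = 0.003487

0.003487


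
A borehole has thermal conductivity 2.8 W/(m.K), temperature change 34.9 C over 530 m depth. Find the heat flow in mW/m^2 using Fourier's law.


q = k * dT / dz * 1000
= 2.8 * 34.9 / 530 * 1000
= 0.184377 * 1000
= 184.3774 mW/m^2

184.3774


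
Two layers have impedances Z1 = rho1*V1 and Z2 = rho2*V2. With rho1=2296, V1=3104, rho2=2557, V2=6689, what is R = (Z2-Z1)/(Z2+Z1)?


Z1 = 2296 * 3104 = 7126784
Z2 = 2557 * 6689 = 17103773
R = (17103773 - 7126784) / (17103773 + 7126784) = 9976989 / 24230557 = 0.4118

0.4118


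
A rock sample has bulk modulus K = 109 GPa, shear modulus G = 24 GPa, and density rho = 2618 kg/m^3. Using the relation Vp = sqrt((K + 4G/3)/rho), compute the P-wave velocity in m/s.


First compute the effective modulus:
K + 4G/3 = 109e9 + 4*24e9/3 = 141000000000.0 Pa
Then divide by density:
141000000000.0 / 2618 = 53857906.7991 Pa/(kg/m^3)
Take the square root:
Vp = sqrt(53857906.7991) = 7338.79 m/s

7338.79


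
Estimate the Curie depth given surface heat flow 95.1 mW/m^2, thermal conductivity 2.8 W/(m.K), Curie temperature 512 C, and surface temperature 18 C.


T_Curie - T_surf = 512 - 18 = 494 C
Convert q to W/m^2: 95.1 mW/m^2 = 0.0951 W/m^2
d = 494 * 2.8 / 0.0951 = 14544.69 m

14544.69


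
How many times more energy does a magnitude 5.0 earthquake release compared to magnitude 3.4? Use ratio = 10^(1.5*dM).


M2 - M1 = 5.0 - 3.4 = 1.6
1.5 * 1.6 = 2.4
ratio = 10^2.4 = 251.19

251.19


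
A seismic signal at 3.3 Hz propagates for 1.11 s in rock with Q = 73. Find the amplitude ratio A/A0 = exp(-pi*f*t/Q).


pi*f*t/Q = pi*3.3*1.11/73 = 0.157639
A/A0 = exp(-0.157639) = 0.854158

0.854158


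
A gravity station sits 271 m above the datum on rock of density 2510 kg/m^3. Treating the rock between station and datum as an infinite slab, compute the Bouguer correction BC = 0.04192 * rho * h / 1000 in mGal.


BC = 0.04192 * rho * h / 1000
= 0.04192 * 2510 * 271 / 1000
= 28.5144 mGal

28.5144


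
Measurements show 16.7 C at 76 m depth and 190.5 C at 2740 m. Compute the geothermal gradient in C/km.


dT = 190.5 - 16.7 = 173.8 C
dz = 2740 - 76 = 2664 m
gradient = dT/dz * 1000 = 173.8/2664 * 1000 = 65.2402 C/km

65.2402


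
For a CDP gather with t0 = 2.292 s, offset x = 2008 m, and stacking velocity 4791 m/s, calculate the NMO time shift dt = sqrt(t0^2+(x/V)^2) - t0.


x/Vnmo = 2008/4791 = 0.419119
(x/Vnmo)^2 = 0.175661
t0^2 = 5.253264
sqrt(5.253264 + 0.175661) = 2.330005
dt = 2.330005 - 2.292 = 0.038005

0.038005


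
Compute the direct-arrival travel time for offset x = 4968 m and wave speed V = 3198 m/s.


t = x / V
= 4968 / 3198
= 1.5535 s

1.5535


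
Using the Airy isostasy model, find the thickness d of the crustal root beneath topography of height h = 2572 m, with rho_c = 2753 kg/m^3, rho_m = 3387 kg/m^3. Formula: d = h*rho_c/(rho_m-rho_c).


rho_m - rho_c = 3387 - 2753 = 634
d = 2572 * 2753 / 634
= 7080716 / 634
= 11168.32 m

11168.32


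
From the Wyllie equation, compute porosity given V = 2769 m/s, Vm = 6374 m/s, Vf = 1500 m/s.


1/V - 1/Vm = 1/2769 - 1/6374 = 0.00020425
1/Vf - 1/Vm = 1/1500 - 1/6374 = 0.00050978
phi = 0.00020425 / 0.00050978 = 0.4007

0.4007


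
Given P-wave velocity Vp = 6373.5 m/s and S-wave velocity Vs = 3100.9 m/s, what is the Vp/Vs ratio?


Vp/Vs = 6373.5 / 3100.9
= 2.0554

2.0554


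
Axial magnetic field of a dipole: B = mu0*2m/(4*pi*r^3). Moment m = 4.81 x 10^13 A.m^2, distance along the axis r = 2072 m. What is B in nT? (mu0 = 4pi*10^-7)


m = 4.81 x 10^13 = 48100000000000 A.m^2
2m = 96200000000000 A.m^2
r^3 = 2072^3 = 8895477248
B = (4pi*10^-7) * 96200000000000 / (4*pi * 8895477248) * 1e9
= 120888485.310135 / 111783863889.97 * 1e9
= 1081448.4408 nT

1081448.4408


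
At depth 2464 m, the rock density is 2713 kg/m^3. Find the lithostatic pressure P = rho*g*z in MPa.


P = rho * g * z / 1e6
= 2713 * 9.81 * 2464 / 1e6
= 65578201.92 / 1e6
= 65.5782 MPa

65.5782


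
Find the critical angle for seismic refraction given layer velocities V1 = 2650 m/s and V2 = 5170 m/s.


V1/V2 = 2650/5170 = 0.512573
theta_c = arcsin(0.512573) = 30.8353 degrees

30.8353


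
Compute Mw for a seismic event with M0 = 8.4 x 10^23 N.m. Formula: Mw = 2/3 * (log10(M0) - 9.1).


log10(M0) = log10(8.4 x 10^23) = 23.9243
Mw = 2/3 * (23.9243 - 9.1)
= 2/3 * 14.8243
= 9.88

9.88


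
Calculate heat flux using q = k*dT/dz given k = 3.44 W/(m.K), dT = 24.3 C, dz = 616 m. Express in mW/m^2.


q = k * dT / dz * 1000
= 3.44 * 24.3 / 616 * 1000
= 0.135701 * 1000
= 135.7013 mW/m^2

135.7013


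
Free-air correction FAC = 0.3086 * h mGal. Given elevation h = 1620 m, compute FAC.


FAC = 0.3086 * h
= 0.3086 * 1620
= 499.932 mGal

499.932


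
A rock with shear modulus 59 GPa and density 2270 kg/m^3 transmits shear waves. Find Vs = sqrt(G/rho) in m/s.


Convert G to Pa: G = 59e9 Pa
Compute G/rho = 59e9 / 2270 = 25991189.4273
Vs = sqrt(25991189.4273) = 5098.16 m/s

5098.16


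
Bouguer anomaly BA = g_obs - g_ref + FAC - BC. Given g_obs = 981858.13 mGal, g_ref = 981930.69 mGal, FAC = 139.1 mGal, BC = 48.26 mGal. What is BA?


BA = g_obs - g_ref + FAC - BC
= 981858.13 - 981930.69 + 139.1 - 48.26
= 18.28 mGal

18.28


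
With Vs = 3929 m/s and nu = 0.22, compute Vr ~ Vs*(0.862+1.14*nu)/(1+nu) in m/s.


Numerator factor = 0.862 + 1.14*0.22 = 1.1128
Denominator = 1 + 0.22 = 1.22
Vr = 3929 * 1.1128 / 1.22 = 3583.76 m/s

3583.76


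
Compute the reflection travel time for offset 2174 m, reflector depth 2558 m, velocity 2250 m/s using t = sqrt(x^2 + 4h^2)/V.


x^2 + 4h^2 = 2174^2 + 4*2558^2 = 4726276 + 26173456 = 30899732
sqrt(30899732) = 5558.7527
t = 5558.7527 / 2250 = 2.4706 s

2.4706


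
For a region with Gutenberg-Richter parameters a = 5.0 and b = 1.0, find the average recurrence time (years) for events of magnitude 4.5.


log10(N) = 5.0 - 1.0*4.5 = 0.5
N = 10^0.5 = 3.162278
T = 1/N = 1/3.162278 = 0.3162 years

0.3162


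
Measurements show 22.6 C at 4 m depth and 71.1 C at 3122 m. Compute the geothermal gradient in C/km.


dT = 71.1 - 22.6 = 48.5 C
dz = 3122 - 4 = 3118 m
gradient = dT/dz * 1000 = 48.5/3118 * 1000 = 15.5548 C/km

15.5548


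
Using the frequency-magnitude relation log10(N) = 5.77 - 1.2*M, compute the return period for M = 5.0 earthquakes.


log10(N) = 5.77 - 1.2*5.0 = -0.23
N = 10^-0.23 = 0.588844
T = 1/N = 1/0.588844 = 1.6982 years

1.6982


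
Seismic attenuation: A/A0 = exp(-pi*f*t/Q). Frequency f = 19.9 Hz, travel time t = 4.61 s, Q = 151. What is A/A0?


pi*f*t/Q = pi*19.9*4.61/151 = 1.908653
A/A0 = exp(-1.908653) = 0.14828

0.14828


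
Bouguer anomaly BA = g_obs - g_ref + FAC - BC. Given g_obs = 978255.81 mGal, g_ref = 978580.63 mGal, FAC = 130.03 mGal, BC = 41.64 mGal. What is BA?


BA = g_obs - g_ref + FAC - BC
= 978255.81 - 978580.63 + 130.03 - 41.64
= -236.43 mGal

-236.43


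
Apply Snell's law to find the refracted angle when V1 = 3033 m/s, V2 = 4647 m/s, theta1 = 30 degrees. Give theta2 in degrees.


sin(theta1) = sin(30 deg) = 0.5
sin(theta2) = V2/V1 * sin(theta1) = 4647/3033 * 0.5 = 0.766073
theta2 = arcsin(0.766073) = 50.0026 degrees

50.0026


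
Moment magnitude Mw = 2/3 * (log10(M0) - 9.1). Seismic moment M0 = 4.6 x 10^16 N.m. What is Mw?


log10(M0) = log10(4.6 x 10^16) = 16.6628
Mw = 2/3 * (16.6628 - 9.1)
= 2/3 * 7.5628
= 5.04

5.04


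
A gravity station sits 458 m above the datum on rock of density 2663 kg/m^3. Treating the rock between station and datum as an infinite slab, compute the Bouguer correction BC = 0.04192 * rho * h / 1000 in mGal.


BC = 0.04192 * rho * h / 1000
= 0.04192 * 2663 * 458 / 1000
= 51.1279 mGal

51.1279


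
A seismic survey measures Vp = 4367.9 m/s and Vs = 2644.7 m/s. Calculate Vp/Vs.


Vp/Vs = 4367.9 / 2644.7
= 1.6516

1.6516


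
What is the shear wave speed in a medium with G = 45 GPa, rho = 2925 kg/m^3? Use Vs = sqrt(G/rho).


Convert G to Pa: G = 45e9 Pa
Compute G/rho = 45e9 / 2925 = 15384615.3846
Vs = sqrt(15384615.3846) = 3922.32 m/s

3922.32


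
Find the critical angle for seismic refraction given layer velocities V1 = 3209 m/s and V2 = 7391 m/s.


V1/V2 = 3209/7391 = 0.434177
theta_c = arcsin(0.434177) = 25.7329 degrees

25.7329


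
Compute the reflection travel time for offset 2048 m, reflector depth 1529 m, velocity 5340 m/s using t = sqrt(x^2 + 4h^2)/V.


x^2 + 4h^2 = 2048^2 + 4*1529^2 = 4194304 + 9351364 = 13545668
sqrt(13545668) = 3680.444
t = 3680.444 / 5340 = 0.6892 s

0.6892


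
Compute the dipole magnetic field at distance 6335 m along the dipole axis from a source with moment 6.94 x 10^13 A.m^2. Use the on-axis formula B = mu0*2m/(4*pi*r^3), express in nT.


m = 6.94 x 10^13 = 69400000000000 A.m^2
2m = 138800000000000 A.m^2
r^3 = 6335^3 = 254237645375
B = (4pi*10^-7) * 138800000000000 / (4*pi * 254237645375) * 1e9
= 174421224.127305 / 3194844475904.27 * 1e9
= 54594.59 nT

54594.59


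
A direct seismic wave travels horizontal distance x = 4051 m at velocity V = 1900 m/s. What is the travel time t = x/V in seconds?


t = x / V
= 4051 / 1900
= 2.1321 s

2.1321


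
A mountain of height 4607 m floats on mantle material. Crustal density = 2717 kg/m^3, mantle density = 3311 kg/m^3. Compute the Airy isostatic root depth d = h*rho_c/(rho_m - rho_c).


rho_m - rho_c = 3311 - 2717 = 594
d = 4607 * 2717 / 594
= 12517219 / 594
= 21072.76 m

21072.76


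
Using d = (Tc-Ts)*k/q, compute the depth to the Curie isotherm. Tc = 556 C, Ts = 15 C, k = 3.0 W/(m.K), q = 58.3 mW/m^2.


T_Curie - T_surf = 556 - 15 = 541 C
Convert q to W/m^2: 58.3 mW/m^2 = 0.0583 W/m^2
d = 541 * 3.0 / 0.0583 = 27838.77 m

27838.77


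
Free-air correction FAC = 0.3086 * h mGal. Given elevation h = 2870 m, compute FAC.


FAC = 0.3086 * h
= 0.3086 * 2870
= 885.682 mGal

885.682


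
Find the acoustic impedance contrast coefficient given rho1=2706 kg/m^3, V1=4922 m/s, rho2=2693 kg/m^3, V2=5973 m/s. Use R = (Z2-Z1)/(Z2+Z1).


Z1 = 2706 * 4922 = 13318932
Z2 = 2693 * 5973 = 16085289
R = (16085289 - 13318932) / (16085289 + 13318932) = 2766357 / 29404221 = 0.0941

0.0941


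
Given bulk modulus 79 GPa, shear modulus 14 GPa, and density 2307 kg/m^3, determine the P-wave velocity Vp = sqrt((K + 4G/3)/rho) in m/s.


First compute the effective modulus:
K + 4G/3 = 79e9 + 4*14e9/3 = 97666666666.67 Pa
Then divide by density:
97666666666.67 / 2307 = 42334922.699 Pa/(kg/m^3)
Take the square root:
Vp = sqrt(42334922.699) = 6506.53 m/s

6506.53


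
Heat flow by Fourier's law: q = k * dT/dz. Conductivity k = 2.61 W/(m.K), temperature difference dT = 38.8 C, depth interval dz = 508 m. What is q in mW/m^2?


q = k * dT / dz * 1000
= 2.61 * 38.8 / 508 * 1000
= 0.199346 * 1000
= 199.3465 mW/m^2

199.3465


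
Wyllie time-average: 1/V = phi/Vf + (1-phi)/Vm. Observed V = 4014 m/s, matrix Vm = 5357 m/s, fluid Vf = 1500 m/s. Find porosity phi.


1/V - 1/Vm = 1/4014 - 1/5357 = 6.246e-05
1/Vf - 1/Vm = 1/1500 - 1/5357 = 0.00048
phi = 6.246e-05 / 0.00048 = 0.1301

0.1301


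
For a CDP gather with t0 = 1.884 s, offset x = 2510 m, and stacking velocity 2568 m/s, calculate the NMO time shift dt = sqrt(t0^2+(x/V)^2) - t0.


x/Vnmo = 2510/2568 = 0.977414
(x/Vnmo)^2 = 0.955339
t0^2 = 3.549456
sqrt(3.549456 + 0.955339) = 2.12245
dt = 2.12245 - 1.884 = 0.23845

0.23845


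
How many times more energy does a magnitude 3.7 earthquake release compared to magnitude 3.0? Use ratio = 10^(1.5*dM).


M2 - M1 = 3.7 - 3.0 = 0.7
1.5 * 0.7 = 1.05
ratio = 10^1.05 = 11.22

11.22


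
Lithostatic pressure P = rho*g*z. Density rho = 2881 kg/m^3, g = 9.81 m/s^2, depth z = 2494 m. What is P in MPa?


P = rho * g * z / 1e6
= 2881 * 9.81 * 2494 / 1e6
= 70486949.34 / 1e6
= 70.4869 MPa

70.4869


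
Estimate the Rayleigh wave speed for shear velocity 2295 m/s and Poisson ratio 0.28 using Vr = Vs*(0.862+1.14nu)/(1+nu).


Numerator factor = 0.862 + 1.14*0.28 = 1.1812
Denominator = 1 + 0.28 = 1.28
Vr = 2295 * 1.1812 / 1.28 = 2117.85 m/s

2117.85


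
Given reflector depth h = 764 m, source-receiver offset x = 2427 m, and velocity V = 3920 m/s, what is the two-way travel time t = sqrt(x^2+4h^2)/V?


x^2 + 4h^2 = 2427^2 + 4*764^2 = 5890329 + 2334784 = 8225113
sqrt(8225113) = 2867.9458
t = 2867.9458 / 3920 = 0.7316 s

0.7316


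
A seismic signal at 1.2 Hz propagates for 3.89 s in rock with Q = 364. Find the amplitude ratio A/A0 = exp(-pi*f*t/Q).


pi*f*t/Q = pi*1.2*3.89/364 = 0.040288
A/A0 = exp(-0.040288) = 0.960512

0.960512


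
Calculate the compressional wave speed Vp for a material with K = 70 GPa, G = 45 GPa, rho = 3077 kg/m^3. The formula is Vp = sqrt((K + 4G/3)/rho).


First compute the effective modulus:
K + 4G/3 = 70e9 + 4*45e9/3 = 130000000000.0 Pa
Then divide by density:
130000000000.0 / 3077 = 42248943.7764 Pa/(kg/m^3)
Take the square root:
Vp = sqrt(42248943.7764) = 6499.92 m/s

6499.92


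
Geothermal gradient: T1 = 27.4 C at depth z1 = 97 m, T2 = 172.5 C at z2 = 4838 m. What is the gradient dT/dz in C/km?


dT = 172.5 - 27.4 = 145.1 C
dz = 4838 - 97 = 4741 m
gradient = dT/dz * 1000 = 145.1/4741 * 1000 = 30.6054 C/km

30.6054


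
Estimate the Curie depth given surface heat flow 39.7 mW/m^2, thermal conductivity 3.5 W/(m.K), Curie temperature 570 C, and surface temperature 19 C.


T_Curie - T_surf = 570 - 19 = 551 C
Convert q to W/m^2: 39.7 mW/m^2 = 0.0397 W/m^2
d = 551 * 3.5 / 0.0397 = 48576.83 m

48576.83


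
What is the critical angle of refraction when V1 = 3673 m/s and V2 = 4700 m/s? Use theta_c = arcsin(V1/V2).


V1/V2 = 3673/4700 = 0.781489
theta_c = arcsin(0.781489) = 51.3971 degrees

51.3971


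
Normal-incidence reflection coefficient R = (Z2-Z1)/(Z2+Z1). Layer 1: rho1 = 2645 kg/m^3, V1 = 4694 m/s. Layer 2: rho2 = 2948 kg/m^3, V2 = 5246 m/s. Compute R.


Z1 = 2645 * 4694 = 12415630
Z2 = 2948 * 5246 = 15465208
R = (15465208 - 12415630) / (15465208 + 12415630) = 3049578 / 27880838 = 0.1094

0.1094


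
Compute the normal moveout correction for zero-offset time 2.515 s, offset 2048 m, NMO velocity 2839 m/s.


x/Vnmo = 2048/2839 = 0.721381
(x/Vnmo)^2 = 0.52039
t0^2 = 6.325225
sqrt(6.325225 + 0.52039) = 2.616413
dt = 2.616413 - 2.515 = 0.101413

0.101413


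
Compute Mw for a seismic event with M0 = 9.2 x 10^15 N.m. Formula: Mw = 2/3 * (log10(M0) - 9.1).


log10(M0) = log10(9.2 x 10^15) = 15.9638
Mw = 2/3 * (15.9638 - 9.1)
= 2/3 * 6.8638
= 4.58

4.58


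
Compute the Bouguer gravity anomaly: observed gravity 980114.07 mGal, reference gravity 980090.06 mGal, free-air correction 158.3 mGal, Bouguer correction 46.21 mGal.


BA = g_obs - g_ref + FAC - BC
= 980114.07 - 980090.06 + 158.3 - 46.21
= 136.1 mGal

136.1


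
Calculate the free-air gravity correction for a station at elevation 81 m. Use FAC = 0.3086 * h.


FAC = 0.3086 * h
= 0.3086 * 81
= 24.9966 mGal

24.9966


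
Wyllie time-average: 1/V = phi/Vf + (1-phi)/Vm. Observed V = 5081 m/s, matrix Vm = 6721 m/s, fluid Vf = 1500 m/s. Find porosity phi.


1/V - 1/Vm = 1/5081 - 1/6721 = 4.802e-05
1/Vf - 1/Vm = 1/1500 - 1/6721 = 0.00051788
phi = 4.802e-05 / 0.00051788 = 0.0927

0.0927


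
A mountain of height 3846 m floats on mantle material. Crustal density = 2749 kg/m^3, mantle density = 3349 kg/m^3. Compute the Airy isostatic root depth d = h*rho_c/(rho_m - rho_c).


rho_m - rho_c = 3349 - 2749 = 600
d = 3846 * 2749 / 600
= 10572654 / 600
= 17621.09 m

17621.09


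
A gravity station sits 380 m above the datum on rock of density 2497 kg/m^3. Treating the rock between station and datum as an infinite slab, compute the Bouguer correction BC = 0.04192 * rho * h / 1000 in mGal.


BC = 0.04192 * rho * h / 1000
= 0.04192 * 2497 * 380 / 1000
= 39.7762 mGal

39.7762


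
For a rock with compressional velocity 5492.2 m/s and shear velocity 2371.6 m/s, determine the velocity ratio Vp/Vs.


Vp/Vs = 5492.2 / 2371.6
= 2.3158

2.3158


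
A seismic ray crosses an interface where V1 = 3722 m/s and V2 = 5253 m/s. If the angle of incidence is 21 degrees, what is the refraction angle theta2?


sin(theta1) = sin(21 deg) = 0.358368
sin(theta2) = V2/V1 * sin(theta1) = 5253/3722 * 0.358368 = 0.505778
theta2 = arcsin(0.505778) = 30.383 degrees

30.383


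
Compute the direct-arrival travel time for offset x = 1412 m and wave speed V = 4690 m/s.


t = x / V
= 1412 / 4690
= 0.3011 s

0.3011


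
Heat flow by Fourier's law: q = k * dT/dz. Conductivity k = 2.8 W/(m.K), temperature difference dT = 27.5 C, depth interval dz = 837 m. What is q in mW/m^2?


q = k * dT / dz * 1000
= 2.8 * 27.5 / 837 * 1000
= 0.091995 * 1000
= 91.9952 mW/m^2

91.9952


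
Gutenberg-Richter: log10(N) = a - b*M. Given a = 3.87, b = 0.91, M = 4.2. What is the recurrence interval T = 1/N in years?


log10(N) = 3.87 - 0.91*4.2 = 0.048
N = 10^0.048 = 1.116863
T = 1/N = 1/1.116863 = 0.8954 years

0.8954


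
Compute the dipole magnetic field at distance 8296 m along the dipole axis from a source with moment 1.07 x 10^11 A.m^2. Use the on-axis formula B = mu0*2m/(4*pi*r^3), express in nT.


m = 1.07 x 10^11 = 107000000000 A.m^2
2m = 214000000000 A.m^2
r^3 = 8296^3 = 570960718336
B = (4pi*10^-7) * 214000000000 / (4*pi * 570960718336) * 1e9
= 268920.331147 / 7174903992850.92 * 1e9
= 37.4807 nT

37.4807


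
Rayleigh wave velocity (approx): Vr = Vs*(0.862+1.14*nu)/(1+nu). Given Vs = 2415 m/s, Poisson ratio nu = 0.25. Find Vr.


Numerator factor = 0.862 + 1.14*0.25 = 1.147
Denominator = 1 + 0.25 = 1.25
Vr = 2415 * 1.147 / 1.25 = 2216.0 m/s

2216.0


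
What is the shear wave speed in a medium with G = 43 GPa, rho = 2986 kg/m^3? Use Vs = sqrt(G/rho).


Convert G to Pa: G = 43e9 Pa
Compute G/rho = 43e9 / 2986 = 14400535.8339
Vs = sqrt(14400535.8339) = 3794.8 m/s

3794.8


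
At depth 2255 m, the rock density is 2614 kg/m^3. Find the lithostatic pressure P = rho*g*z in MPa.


P = rho * g * z / 1e6
= 2614 * 9.81 * 2255 / 1e6
= 57825731.7 / 1e6
= 57.8257 MPa

57.8257


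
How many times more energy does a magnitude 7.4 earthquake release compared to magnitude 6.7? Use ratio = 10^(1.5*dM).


M2 - M1 = 7.4 - 6.7 = 0.7
1.5 * 0.7 = 1.05
ratio = 10^1.05 = 11.22

11.22


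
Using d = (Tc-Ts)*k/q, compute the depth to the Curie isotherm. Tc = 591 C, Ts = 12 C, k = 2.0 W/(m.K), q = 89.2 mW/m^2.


T_Curie - T_surf = 591 - 12 = 579 C
Convert q to W/m^2: 89.2 mW/m^2 = 0.0892 W/m^2
d = 579 * 2.0 / 0.0892 = 12982.06 m

12982.06


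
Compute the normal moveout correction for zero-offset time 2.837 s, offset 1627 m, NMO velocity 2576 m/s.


x/Vnmo = 1627/2576 = 0.631599
(x/Vnmo)^2 = 0.398918
t0^2 = 8.048569
sqrt(8.048569 + 0.398918) = 2.906456
dt = 2.906456 - 2.837 = 0.069456

0.069456


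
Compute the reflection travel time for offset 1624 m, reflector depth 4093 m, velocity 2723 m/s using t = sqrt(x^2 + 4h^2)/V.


x^2 + 4h^2 = 1624^2 + 4*4093^2 = 2637376 + 67010596 = 69647972
sqrt(69647972) = 8345.5361
t = 8345.5361 / 2723 = 3.0648 s

3.0648


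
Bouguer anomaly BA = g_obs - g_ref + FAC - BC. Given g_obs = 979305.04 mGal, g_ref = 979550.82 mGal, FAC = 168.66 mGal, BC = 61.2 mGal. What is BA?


BA = g_obs - g_ref + FAC - BC
= 979305.04 - 979550.82 + 168.66 - 61.2
= -138.32 mGal

-138.32


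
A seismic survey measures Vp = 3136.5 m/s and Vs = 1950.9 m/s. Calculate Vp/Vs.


Vp/Vs = 3136.5 / 1950.9
= 1.6077

1.6077


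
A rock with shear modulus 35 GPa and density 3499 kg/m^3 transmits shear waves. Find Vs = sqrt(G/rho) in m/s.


Convert G to Pa: G = 35e9 Pa
Compute G/rho = 35e9 / 3499 = 10002857.9594
Vs = sqrt(10002857.9594) = 3162.73 m/s

3162.73


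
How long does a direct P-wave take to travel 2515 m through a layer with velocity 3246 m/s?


t = x / V
= 2515 / 3246
= 0.7748 s

0.7748


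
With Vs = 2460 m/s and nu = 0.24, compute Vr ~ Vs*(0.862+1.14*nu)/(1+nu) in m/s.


Numerator factor = 0.862 + 1.14*0.24 = 1.1356
Denominator = 1 + 0.24 = 1.24
Vr = 2460 * 1.1356 / 1.24 = 2252.88 m/s

2252.88


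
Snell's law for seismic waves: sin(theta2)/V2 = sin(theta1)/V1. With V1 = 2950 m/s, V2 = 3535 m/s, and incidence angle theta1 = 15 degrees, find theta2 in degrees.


sin(theta1) = sin(15 deg) = 0.258819
sin(theta2) = V2/V1 * sin(theta1) = 3535/2950 * 0.258819 = 0.310144
theta2 = arcsin(0.310144) = 18.0679 degrees

18.0679


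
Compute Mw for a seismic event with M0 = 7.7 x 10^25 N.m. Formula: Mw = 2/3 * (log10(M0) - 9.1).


log10(M0) = log10(7.7 x 10^25) = 25.8865
Mw = 2/3 * (25.8865 - 9.1)
= 2/3 * 16.7865
= 11.19

11.19


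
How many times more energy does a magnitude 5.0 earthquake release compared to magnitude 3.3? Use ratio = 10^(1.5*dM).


M2 - M1 = 5.0 - 3.3 = 1.7
1.5 * 1.7 = 2.55
ratio = 10^2.55 = 354.81

354.81


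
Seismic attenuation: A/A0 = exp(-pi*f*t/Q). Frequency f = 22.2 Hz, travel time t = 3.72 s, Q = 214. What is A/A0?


pi*f*t/Q = pi*22.2*3.72/214 = 1.212361
A/A0 = exp(-1.212361) = 0.297494

0.297494


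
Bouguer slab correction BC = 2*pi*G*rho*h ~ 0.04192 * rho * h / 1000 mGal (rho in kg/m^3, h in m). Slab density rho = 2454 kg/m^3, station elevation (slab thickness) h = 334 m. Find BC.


BC = 0.04192 * rho * h / 1000
= 0.04192 * 2454 * 334 / 1000
= 34.3591 mGal

34.3591


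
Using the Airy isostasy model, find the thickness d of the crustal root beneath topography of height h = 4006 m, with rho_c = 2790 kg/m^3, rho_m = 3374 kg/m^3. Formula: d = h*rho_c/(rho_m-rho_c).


rho_m - rho_c = 3374 - 2790 = 584
d = 4006 * 2790 / 584
= 11176740 / 584
= 19138.25 m

19138.25


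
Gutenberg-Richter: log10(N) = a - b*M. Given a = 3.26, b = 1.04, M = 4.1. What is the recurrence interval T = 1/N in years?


log10(N) = 3.26 - 1.04*4.1 = -1.004
N = 10^-1.004 = 0.099083
T = 1/N = 1/0.099083 = 10.0925 years

10.0925


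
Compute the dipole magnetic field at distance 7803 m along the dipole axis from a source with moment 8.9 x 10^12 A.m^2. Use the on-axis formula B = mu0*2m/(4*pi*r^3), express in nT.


m = 8.9 x 10^12 = 8900000000000 A.m^2
2m = 17800000000000 A.m^2
r^3 = 7803^3 = 475099770627
B = (4pi*10^-7) * 17800000000000 / (4*pi * 475099770627) * 1e9
= 22368139.693559 / 5970279796495.92 * 1e9
= 3746.5815 nT

3746.5815


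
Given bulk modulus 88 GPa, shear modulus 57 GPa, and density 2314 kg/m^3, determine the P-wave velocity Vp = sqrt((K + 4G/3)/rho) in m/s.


First compute the effective modulus:
K + 4G/3 = 88e9 + 4*57e9/3 = 164000000000.0 Pa
Then divide by density:
164000000000.0 / 2314 = 70872947.2774 Pa/(kg/m^3)
Take the square root:
Vp = sqrt(70872947.2774) = 8418.61 m/s

8418.61


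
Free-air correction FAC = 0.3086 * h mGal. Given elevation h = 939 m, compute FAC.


FAC = 0.3086 * h
= 0.3086 * 939
= 289.7754 mGal

289.7754


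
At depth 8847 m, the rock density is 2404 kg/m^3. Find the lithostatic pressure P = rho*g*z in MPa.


P = rho * g * z / 1e6
= 2404 * 9.81 * 8847 / 1e6
= 208640924.28 / 1e6
= 208.6409 MPa

208.6409


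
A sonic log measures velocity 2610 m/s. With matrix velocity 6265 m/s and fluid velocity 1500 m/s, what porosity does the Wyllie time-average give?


1/V - 1/Vm = 1/2610 - 1/6265 = 0.00022352
1/Vf - 1/Vm = 1/1500 - 1/6265 = 0.00050705
phi = 0.00022352 / 0.00050705 = 0.4408

0.4408


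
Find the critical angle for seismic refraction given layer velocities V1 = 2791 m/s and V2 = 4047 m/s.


V1/V2 = 2791/4047 = 0.689647
theta_c = arcsin(0.689647) = 43.6021 degrees

43.6021


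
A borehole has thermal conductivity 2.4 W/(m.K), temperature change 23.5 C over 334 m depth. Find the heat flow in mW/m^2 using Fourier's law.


q = k * dT / dz * 1000
= 2.4 * 23.5 / 334 * 1000
= 0.168862 * 1000
= 168.8623 mW/m^2

168.8623


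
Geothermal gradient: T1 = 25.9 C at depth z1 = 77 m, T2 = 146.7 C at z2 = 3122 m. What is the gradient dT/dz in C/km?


dT = 146.7 - 25.9 = 120.8 C
dz = 3122 - 77 = 3045 m
gradient = dT/dz * 1000 = 120.8/3045 * 1000 = 39.6716 C/km

39.6716


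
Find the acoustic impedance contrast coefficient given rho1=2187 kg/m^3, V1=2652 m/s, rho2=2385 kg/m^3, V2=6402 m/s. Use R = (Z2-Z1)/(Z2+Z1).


Z1 = 2187 * 2652 = 5799924
Z2 = 2385 * 6402 = 15268770
R = (15268770 - 5799924) / (15268770 + 5799924) = 9468846 / 21068694 = 0.4494

0.4494


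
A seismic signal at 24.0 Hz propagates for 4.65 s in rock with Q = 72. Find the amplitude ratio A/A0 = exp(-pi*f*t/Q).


pi*f*t/Q = pi*24.0*4.65/72 = 4.869469
A/A0 = exp(-4.869469) = 0.007677

0.007677


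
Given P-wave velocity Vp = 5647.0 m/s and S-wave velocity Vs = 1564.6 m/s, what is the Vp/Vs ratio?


Vp/Vs = 5647.0 / 1564.6
= 3.6092

3.6092


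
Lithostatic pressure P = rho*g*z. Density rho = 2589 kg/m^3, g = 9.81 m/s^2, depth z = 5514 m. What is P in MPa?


P = rho * g * z / 1e6
= 2589 * 9.81 * 5514 / 1e6
= 140045068.26 / 1e6
= 140.0451 MPa

140.0451


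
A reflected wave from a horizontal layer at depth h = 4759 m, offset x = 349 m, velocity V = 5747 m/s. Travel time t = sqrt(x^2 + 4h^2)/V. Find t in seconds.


x^2 + 4h^2 = 349^2 + 4*4759^2 = 121801 + 90592324 = 90714125
sqrt(90714125) = 9524.3963
t = 9524.3963 / 5747 = 1.6573 s

1.6573


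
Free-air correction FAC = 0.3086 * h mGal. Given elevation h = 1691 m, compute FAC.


FAC = 0.3086 * h
= 0.3086 * 1691
= 521.8426 mGal

521.8426


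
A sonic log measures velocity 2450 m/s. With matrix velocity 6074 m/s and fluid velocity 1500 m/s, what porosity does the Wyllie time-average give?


1/V - 1/Vm = 1/2450 - 1/6074 = 0.00024353
1/Vf - 1/Vm = 1/1500 - 1/6074 = 0.00050203
phi = 0.00024353 / 0.00050203 = 0.4851

0.4851


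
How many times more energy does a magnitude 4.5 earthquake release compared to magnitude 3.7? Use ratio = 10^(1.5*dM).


M2 - M1 = 4.5 - 3.7 = 0.8
1.5 * 0.8 = 1.2
ratio = 10^1.2 = 15.85

15.85


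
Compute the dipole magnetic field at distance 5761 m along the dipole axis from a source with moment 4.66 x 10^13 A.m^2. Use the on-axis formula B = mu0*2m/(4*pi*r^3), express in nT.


m = 4.66 x 10^13 = 46600000000000 A.m^2
2m = 93200000000000 A.m^2
r^3 = 5761^3 = 191202526081
B = (4pi*10^-7) * 93200000000000 / (4*pi * 191202526081) * 1e9
= 117118574.125827 / 2402721805135.52 * 1e9
= 48744.1259 nT

48744.1259


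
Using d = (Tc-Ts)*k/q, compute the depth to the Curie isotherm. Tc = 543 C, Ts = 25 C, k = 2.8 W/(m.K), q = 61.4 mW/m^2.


T_Curie - T_surf = 543 - 25 = 518 C
Convert q to W/m^2: 61.4 mW/m^2 = 0.0614 W/m^2
d = 518 * 2.8 / 0.0614 = 23622.15 m

23622.15


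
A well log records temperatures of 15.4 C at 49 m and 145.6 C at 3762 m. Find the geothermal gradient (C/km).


dT = 145.6 - 15.4 = 130.2 C
dz = 3762 - 49 = 3713 m
gradient = dT/dz * 1000 = 130.2/3713 * 1000 = 35.066 C/km

35.066


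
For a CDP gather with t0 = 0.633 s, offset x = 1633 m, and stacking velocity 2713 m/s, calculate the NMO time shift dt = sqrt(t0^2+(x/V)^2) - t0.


x/Vnmo = 1633/2713 = 0.601917
(x/Vnmo)^2 = 0.362304
t0^2 = 0.400689
sqrt(0.400689 + 0.362304) = 0.873495
dt = 0.873495 - 0.633 = 0.240495

0.240495


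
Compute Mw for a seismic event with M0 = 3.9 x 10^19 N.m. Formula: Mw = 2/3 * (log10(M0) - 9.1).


log10(M0) = log10(3.9 x 10^19) = 19.5911
Mw = 2/3 * (19.5911 - 9.1)
= 2/3 * 10.4911
= 6.99

6.99


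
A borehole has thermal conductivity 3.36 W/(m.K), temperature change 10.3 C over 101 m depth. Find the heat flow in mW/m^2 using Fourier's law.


q = k * dT / dz * 1000
= 3.36 * 10.3 / 101 * 1000
= 0.342653 * 1000
= 342.6535 mW/m^2

342.6535


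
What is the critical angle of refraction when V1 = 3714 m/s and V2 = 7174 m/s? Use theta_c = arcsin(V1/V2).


V1/V2 = 3714/7174 = 0.517703
theta_c = arcsin(0.517703) = 31.1783 degrees

31.1783


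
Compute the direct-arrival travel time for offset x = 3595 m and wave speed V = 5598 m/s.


t = x / V
= 3595 / 5598
= 0.6422 s

0.6422


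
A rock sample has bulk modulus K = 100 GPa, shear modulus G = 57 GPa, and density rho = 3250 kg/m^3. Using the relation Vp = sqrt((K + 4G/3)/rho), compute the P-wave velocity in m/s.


First compute the effective modulus:
K + 4G/3 = 100e9 + 4*57e9/3 = 176000000000.0 Pa
Then divide by density:
176000000000.0 / 3250 = 54153846.1538 Pa/(kg/m^3)
Take the square root:
Vp = sqrt(54153846.1538) = 7358.93 m/s

7358.93


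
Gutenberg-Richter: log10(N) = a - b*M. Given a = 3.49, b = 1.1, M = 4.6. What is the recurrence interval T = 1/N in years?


log10(N) = 3.49 - 1.1*4.6 = -1.57
N = 10^-1.57 = 0.026915
T = 1/N = 1/0.026915 = 37.1535 years

37.1535


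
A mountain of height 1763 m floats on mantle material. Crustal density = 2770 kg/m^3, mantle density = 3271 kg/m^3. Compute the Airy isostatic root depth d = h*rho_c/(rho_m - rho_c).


rho_m - rho_c = 3271 - 2770 = 501
d = 1763 * 2770 / 501
= 4883510 / 501
= 9747.52 m

9747.52


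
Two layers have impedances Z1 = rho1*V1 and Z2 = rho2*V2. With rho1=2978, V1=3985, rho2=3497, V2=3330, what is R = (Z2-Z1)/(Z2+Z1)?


Z1 = 2978 * 3985 = 11867330
Z2 = 3497 * 3330 = 11645010
R = (11645010 - 11867330) / (11645010 + 11867330) = -222320 / 23512340 = -0.0095

-0.0095


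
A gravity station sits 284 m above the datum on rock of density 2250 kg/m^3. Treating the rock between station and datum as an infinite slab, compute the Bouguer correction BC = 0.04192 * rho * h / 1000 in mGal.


BC = 0.04192 * rho * h / 1000
= 0.04192 * 2250 * 284 / 1000
= 26.7869 mGal

26.7869


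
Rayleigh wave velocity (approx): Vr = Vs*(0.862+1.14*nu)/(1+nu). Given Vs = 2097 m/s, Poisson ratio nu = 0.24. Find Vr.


Numerator factor = 0.862 + 1.14*0.24 = 1.1356
Denominator = 1 + 0.24 = 1.24
Vr = 2097 * 1.1356 / 1.24 = 1920.45 m/s

1920.45


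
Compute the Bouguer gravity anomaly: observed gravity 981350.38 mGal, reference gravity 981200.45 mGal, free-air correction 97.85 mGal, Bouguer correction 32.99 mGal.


BA = g_obs - g_ref + FAC - BC
= 981350.38 - 981200.45 + 97.85 - 32.99
= 214.79 mGal

214.79


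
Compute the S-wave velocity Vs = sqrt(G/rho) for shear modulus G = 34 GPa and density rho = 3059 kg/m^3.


Convert G to Pa: G = 34e9 Pa
Compute G/rho = 34e9 / 3059 = 11114743.3802
Vs = sqrt(11114743.3802) = 3333.88 m/s

3333.88


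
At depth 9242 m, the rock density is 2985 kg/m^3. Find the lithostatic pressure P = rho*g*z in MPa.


P = rho * g * z / 1e6
= 2985 * 9.81 * 9242 / 1e6
= 270632099.7 / 1e6
= 270.6321 MPa

270.6321


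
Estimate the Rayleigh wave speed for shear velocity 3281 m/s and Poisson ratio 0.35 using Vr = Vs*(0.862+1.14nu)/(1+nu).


Numerator factor = 0.862 + 1.14*0.35 = 1.261
Denominator = 1 + 0.35 = 1.35
Vr = 3281 * 1.261 / 1.35 = 3064.7 m/s

3064.7


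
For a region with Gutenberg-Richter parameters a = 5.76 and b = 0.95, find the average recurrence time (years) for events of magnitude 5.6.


log10(N) = 5.76 - 0.95*5.6 = 0.44
N = 10^0.44 = 2.754229
T = 1/N = 1/2.754229 = 0.3631 years

0.3631


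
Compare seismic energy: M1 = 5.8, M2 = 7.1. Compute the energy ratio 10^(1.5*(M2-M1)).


M2 - M1 = 7.1 - 5.8 = 1.3
1.5 * 1.3 = 1.95
ratio = 10^1.95 = 89.13

89.13


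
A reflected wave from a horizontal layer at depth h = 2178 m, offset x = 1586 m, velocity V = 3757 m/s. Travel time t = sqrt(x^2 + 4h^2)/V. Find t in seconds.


x^2 + 4h^2 = 1586^2 + 4*2178^2 = 2515396 + 18974736 = 21490132
sqrt(21490132) = 4635.745
t = 4635.745 / 3757 = 1.2339 s

1.2339


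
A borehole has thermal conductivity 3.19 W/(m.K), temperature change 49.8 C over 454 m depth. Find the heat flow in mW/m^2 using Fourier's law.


q = k * dT / dz * 1000
= 3.19 * 49.8 / 454 * 1000
= 0.349916 * 1000
= 349.9163 mW/m^2

349.9163


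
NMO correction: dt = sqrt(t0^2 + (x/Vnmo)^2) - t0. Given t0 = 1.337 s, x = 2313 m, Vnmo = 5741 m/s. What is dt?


x/Vnmo = 2313/5741 = 0.402891
(x/Vnmo)^2 = 0.162322
t0^2 = 1.787569
sqrt(1.787569 + 0.162322) = 1.396385
dt = 1.396385 - 1.337 = 0.059385

0.059385


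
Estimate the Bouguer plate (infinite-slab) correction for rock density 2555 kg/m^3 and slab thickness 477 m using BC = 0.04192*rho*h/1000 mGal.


BC = 0.04192 * rho * h / 1000
= 0.04192 * 2555 * 477 / 1000
= 51.0894 mGal

51.0894


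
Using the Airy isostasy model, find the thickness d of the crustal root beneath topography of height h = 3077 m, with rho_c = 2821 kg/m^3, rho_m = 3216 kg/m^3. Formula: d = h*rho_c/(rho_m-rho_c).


rho_m - rho_c = 3216 - 2821 = 395
d = 3077 * 2821 / 395
= 8680217 / 395
= 21975.23 m

21975.23


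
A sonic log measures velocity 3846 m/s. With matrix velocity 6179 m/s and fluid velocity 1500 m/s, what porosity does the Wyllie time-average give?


1/V - 1/Vm = 1/3846 - 1/6179 = 9.817e-05
1/Vf - 1/Vm = 1/1500 - 1/6179 = 0.00050483
phi = 9.817e-05 / 0.00050483 = 0.1945

0.1945


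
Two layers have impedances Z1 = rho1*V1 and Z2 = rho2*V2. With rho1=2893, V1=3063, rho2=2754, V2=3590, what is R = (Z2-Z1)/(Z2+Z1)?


Z1 = 2893 * 3063 = 8861259
Z2 = 2754 * 3590 = 9886860
R = (9886860 - 8861259) / (9886860 + 8861259) = 1025601 / 18748119 = 0.0547

0.0547


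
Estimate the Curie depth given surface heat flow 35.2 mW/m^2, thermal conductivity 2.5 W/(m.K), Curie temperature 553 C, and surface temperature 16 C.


T_Curie - T_surf = 553 - 16 = 537 C
Convert q to W/m^2: 35.2 mW/m^2 = 0.0352 W/m^2
d = 537 * 2.5 / 0.0352 = 38139.2 m

38139.2


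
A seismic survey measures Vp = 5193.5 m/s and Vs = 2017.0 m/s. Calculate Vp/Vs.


Vp/Vs = 5193.5 / 2017.0
= 2.5749

2.5749


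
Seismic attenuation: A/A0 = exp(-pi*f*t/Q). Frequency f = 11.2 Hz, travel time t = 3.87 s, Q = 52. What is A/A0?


pi*f*t/Q = pi*11.2*3.87/52 = 2.618638
A/A0 = exp(-2.618638) = 0.072902

0.072902


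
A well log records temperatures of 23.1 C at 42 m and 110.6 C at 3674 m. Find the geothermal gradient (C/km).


dT = 110.6 - 23.1 = 87.5 C
dz = 3674 - 42 = 3632 m
gradient = dT/dz * 1000 = 87.5/3632 * 1000 = 24.0914 C/km

24.0914


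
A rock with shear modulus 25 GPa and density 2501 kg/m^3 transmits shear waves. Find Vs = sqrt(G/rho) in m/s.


Convert G to Pa: G = 25e9 Pa
Compute G/rho = 25e9 / 2501 = 9996001.5994
Vs = sqrt(9996001.5994) = 3161.65 m/s

3161.65


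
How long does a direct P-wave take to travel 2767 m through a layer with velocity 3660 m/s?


t = x / V
= 2767 / 3660
= 0.756 s

0.756


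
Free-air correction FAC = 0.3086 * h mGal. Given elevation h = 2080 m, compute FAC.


FAC = 0.3086 * h
= 0.3086 * 2080
= 641.888 mGal

641.888


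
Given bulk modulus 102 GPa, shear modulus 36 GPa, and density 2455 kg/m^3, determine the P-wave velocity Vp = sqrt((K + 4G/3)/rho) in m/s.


First compute the effective modulus:
K + 4G/3 = 102e9 + 4*36e9/3 = 150000000000.0 Pa
Then divide by density:
150000000000.0 / 2455 = 61099796.334 Pa/(kg/m^3)
Take the square root:
Vp = sqrt(61099796.334) = 7816.64 m/s

7816.64


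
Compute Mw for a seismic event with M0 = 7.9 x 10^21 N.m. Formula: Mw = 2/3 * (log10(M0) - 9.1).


log10(M0) = log10(7.9 x 10^21) = 21.8976
Mw = 2/3 * (21.8976 - 9.1)
= 2/3 * 12.7976
= 8.53

8.53


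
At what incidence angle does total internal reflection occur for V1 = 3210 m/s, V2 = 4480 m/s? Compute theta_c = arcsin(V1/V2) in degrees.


V1/V2 = 3210/4480 = 0.716518
theta_c = arcsin(0.716518) = 45.7677 degrees

45.7677


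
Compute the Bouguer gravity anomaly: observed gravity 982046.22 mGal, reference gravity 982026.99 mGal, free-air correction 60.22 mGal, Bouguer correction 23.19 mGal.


BA = g_obs - g_ref + FAC - BC
= 982046.22 - 982026.99 + 60.22 - 23.19
= 56.26 mGal

56.26


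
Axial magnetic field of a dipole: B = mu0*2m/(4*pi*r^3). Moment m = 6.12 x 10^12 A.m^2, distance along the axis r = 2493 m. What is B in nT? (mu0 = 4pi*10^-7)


m = 6.12 x 10^12 = 6120000000000 A.m^2
2m = 12240000000000 A.m^2
r^3 = 2493^3 = 15494117157
B = (4pi*10^-7) * 12240000000000 / (4*pi * 15494117157) * 1e9
= 15381237.631976 / 194704818537.16 * 1e9
= 78997.7246 nT

78997.7246


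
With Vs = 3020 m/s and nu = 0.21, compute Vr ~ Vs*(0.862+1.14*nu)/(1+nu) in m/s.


Numerator factor = 0.862 + 1.14*0.21 = 1.1014
Denominator = 1 + 0.21 = 1.21
Vr = 3020 * 1.1014 / 1.21 = 2748.95 m/s

2748.95


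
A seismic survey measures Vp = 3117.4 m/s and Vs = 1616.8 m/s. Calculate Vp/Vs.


Vp/Vs = 3117.4 / 1616.8
= 1.9281

1.9281


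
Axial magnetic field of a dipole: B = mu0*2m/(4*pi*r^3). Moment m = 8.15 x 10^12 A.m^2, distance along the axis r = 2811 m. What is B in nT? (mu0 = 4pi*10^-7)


m = 8.15 x 10^12 = 8150000000000 A.m^2
2m = 16300000000000 A.m^2
r^3 = 2811^3 = 22211737731
B = (4pi*10^-7) * 16300000000000 / (4*pi * 22211737731) * 1e9
= 20483184.101405 / 279120928316.69 * 1e9
= 73384.623 nT

73384.623


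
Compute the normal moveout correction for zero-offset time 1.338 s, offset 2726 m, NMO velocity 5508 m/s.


x/Vnmo = 2726/5508 = 0.494916
(x/Vnmo)^2 = 0.244942
t0^2 = 1.790244
sqrt(1.790244 + 0.244942) = 1.4266
dt = 1.4266 - 1.338 = 0.0886

0.0886


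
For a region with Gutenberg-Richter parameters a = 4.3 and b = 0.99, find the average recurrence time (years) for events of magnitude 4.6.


log10(N) = 4.3 - 0.99*4.6 = -0.254
N = 10^-0.254 = 0.557186
T = 1/N = 1/0.557186 = 1.7947 years

1.7947


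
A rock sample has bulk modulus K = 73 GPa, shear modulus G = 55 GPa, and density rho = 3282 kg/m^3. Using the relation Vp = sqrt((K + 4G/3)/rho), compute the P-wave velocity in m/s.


First compute the effective modulus:
K + 4G/3 = 73e9 + 4*55e9/3 = 146333333333.33 Pa
Then divide by density:
146333333333.33 / 3282 = 44586634.1662 Pa/(kg/m^3)
Take the square root:
Vp = sqrt(44586634.1662) = 6677.32 m/s

6677.32
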